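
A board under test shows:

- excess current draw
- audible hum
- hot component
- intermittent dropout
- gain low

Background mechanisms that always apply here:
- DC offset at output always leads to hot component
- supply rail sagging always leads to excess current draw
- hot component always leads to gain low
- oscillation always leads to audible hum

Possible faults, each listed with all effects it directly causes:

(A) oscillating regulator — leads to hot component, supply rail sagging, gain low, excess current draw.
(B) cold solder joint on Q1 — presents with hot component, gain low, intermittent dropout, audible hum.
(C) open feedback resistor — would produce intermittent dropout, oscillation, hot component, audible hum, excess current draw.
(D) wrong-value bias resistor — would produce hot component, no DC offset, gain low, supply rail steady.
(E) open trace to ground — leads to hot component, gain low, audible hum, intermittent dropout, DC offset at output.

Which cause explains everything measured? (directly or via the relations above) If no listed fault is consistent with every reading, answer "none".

Testing each hypothesis:
(A) oscillating regulator — does not account for audible hum, intermittent dropout
(B) cold solder joint on Q1 — excess current draw miss; audible hum match; hot component match; intermittent dropout match; gain low match
(C) open feedback resistor — accounts for every observation (gain low through hot component → gain low)
(D) wrong-value bias resistor — does not account for excess current draw, audible hum, intermittent dropout
(E) open trace to ground — does not account for excess current draw
(C) is the only candidate with no mismatches.

C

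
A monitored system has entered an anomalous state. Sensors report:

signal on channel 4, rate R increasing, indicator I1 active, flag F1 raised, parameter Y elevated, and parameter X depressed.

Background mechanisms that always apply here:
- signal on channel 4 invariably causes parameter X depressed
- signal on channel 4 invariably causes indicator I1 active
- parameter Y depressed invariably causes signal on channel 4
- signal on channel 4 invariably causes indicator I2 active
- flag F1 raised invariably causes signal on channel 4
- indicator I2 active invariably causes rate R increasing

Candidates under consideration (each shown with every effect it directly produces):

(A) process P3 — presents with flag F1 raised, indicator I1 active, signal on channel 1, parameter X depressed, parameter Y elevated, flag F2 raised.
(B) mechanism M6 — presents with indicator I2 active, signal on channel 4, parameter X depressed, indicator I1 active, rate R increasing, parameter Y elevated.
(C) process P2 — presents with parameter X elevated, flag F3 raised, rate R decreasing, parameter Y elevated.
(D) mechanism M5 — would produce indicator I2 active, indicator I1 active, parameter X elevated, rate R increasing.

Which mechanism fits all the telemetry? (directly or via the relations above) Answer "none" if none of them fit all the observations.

Per-candidate check:
(A) process P3 — accounts for every observation (signal on channel 4 through flag F1 raised → signal on channel 4)
(B) mechanism M6 — does not account for flag F1 raised
(C) process P2 — fails on signal on channel 4, rate R increasing, indicator I1 active, flag F1 raised, parameter X depressed (predicts rate R decreasing, not rate R increasing; predicts parameter X elevated, not parameter X depressed)
(D) mechanism M5 — signal on channel 4 miss; rate R increasing match; indicator I1 active match; flag F1 raised miss; parameter Y elevated miss; parameter X depressed miss
(A) alone accounts for all the evidence.

A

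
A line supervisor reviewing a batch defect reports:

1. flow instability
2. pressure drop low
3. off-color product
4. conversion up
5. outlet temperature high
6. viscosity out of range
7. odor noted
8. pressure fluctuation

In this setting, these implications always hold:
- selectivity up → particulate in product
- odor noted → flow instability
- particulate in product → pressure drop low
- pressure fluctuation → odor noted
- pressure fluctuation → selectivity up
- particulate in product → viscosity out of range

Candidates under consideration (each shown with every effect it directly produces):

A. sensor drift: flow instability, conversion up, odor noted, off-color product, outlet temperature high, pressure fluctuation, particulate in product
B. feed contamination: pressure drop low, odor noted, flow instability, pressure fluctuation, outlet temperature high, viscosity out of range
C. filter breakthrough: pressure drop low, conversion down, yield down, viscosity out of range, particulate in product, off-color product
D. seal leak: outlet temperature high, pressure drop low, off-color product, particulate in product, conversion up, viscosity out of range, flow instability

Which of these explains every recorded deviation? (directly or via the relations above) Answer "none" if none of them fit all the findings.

A

Testing each hypothesis:
(A) sensor drift — accounts for every observation (pressure drop low via particulate in product → pressure drop low)
(B) feed contamination — flow instability ✓; pressure drop low ✓; off-color product ✗; conversion up ✗; outlet temperature high ✓; viscosity out of range ✓; odor noted ✓; pressure fluctuation ✓
(C) filter breakthrough — flow instability ✗; pressure drop low ✓; off-color product ✓; conversion up ✗; outlet temperature high ✗; viscosity out of range ✓; odor noted ✗; pressure fluctuation ✗
(D) seal leak — does not account for odor noted, pressure fluctuation
(A) is the only candidate with no mismatches.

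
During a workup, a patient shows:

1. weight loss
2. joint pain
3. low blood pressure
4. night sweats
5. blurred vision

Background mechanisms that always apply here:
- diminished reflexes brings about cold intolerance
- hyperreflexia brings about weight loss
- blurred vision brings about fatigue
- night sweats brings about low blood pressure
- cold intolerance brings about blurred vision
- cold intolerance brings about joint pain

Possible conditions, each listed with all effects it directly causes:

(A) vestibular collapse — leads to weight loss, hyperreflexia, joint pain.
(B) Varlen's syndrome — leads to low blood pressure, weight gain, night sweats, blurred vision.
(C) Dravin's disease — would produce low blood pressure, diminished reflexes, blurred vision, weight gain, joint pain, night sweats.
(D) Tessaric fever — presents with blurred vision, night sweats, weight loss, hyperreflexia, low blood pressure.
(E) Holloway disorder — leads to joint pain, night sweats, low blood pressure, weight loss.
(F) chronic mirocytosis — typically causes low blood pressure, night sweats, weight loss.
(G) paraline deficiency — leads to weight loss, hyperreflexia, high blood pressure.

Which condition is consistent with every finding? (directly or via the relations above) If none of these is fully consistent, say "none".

none

Testing each hypothesis:
(A) vestibular collapse — weight loss yes; joint pain yes; low blood pressure NO; night sweats NO; blurred vision NO
(B) Varlen's syndrome — fails on weight loss, joint pain (predicts weight gain, not weight loss)
(C) Dravin's disease — weight loss NO; joint pain yes; low blood pressure yes; night sweats yes; blurred vision yes
(D) Tessaric fever — weight loss yes; joint pain NO; low blood pressure yes; night sweats yes; blurred vision yes
(E) Holloway disorder — weight loss yes; joint pain yes; low blood pressure yes; night sweats yes; blurred vision NO
(F) chronic mirocytosis — weight loss yes; joint pain NO; low blood pressure yes; night sweats yes; blurred vision NO
(G) paraline deficiency — weight loss yes; joint pain NO; low blood pressure NO; night sweats NO; blurred vision NO
No candidate is consistent with all observations.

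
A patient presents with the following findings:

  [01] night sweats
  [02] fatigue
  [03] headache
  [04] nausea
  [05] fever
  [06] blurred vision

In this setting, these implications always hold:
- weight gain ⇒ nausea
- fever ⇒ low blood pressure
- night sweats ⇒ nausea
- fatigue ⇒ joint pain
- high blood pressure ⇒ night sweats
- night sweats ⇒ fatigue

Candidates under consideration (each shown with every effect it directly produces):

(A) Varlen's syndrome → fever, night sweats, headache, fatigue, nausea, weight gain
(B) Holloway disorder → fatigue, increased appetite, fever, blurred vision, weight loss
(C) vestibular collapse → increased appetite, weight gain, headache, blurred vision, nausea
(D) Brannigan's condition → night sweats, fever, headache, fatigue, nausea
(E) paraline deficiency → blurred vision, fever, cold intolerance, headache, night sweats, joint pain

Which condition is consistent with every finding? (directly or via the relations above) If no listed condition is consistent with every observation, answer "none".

For each candidate, compare predicted effects to what was observed:
(A) Varlen's syndrome — does not account for blurred vision
(B) Holloway disorder — does not account for night sweats, headache, nausea
(C) vestibular collapse — night sweats -; fatigue -; headache +; nausea +; fever -; blurred vision +
(D) Brannigan's condition — does not account for blurred vision
(E) paraline deficiency — accounts for every observation (fatigue via night sweats → fatigue)
(E) alone accounts for all the evidence.

E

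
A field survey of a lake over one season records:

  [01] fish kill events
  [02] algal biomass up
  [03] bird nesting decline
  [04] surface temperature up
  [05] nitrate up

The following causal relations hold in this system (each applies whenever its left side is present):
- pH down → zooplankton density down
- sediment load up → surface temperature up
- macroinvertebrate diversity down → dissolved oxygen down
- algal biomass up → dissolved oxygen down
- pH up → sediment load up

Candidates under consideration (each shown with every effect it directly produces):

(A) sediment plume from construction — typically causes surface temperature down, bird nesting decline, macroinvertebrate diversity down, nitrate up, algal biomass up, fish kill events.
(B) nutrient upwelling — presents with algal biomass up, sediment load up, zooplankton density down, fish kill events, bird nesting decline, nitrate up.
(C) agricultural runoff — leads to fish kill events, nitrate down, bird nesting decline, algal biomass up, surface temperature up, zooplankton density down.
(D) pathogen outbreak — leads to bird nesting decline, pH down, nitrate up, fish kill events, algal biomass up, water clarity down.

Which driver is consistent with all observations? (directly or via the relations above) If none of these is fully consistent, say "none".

B

Per-candidate check:
(A) sediment plume from construction — fails on surface temperature up (predicts surface temperature down, not surface temperature up)
(B) nutrient upwelling — fish kill events +; algal biomass up +; bird nesting decline +; surface temperature up + (via sediment load up → surface temperature up); nitrate up +
(C) agricultural runoff — fails on nitrate up (predicts nitrate down, not nitrate up)
(D) pathogen outbreak — fish kill events +; algal biomass up +; bird nesting decline +; surface temperature up -; nitrate up +
Only (B) is consistent with every observation.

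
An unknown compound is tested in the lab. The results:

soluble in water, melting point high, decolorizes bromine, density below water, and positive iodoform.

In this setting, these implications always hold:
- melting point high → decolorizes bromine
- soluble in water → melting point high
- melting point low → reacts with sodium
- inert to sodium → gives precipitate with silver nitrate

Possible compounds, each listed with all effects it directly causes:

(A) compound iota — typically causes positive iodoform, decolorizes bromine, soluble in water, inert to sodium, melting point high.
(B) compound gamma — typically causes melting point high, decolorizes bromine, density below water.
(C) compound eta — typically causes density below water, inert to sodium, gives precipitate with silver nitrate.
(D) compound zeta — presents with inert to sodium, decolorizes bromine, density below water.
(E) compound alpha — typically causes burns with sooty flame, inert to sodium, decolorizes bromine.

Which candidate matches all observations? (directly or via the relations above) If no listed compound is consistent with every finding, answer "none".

Checking each candidate against the observations:
(A) compound iota — soluble in water yes; melting point high yes; decolorizes bromine yes; density below water NO; positive iodoform yes
(B) compound gamma — does not account for soluble in water, positive iodoform
(C) compound eta — does not account for soluble in water, melting point high, decolorizes bromine, positive iodoform
(D) compound zeta — soluble in water NO; melting point high NO; decolorizes bromine yes; density below water yes; positive iodoform NO
(E) compound alpha — soluble in water NO; melting point high NO; decolorizes bromine yes; density below water NO; positive iodoform NO
None of the listed candidates fits everything.

none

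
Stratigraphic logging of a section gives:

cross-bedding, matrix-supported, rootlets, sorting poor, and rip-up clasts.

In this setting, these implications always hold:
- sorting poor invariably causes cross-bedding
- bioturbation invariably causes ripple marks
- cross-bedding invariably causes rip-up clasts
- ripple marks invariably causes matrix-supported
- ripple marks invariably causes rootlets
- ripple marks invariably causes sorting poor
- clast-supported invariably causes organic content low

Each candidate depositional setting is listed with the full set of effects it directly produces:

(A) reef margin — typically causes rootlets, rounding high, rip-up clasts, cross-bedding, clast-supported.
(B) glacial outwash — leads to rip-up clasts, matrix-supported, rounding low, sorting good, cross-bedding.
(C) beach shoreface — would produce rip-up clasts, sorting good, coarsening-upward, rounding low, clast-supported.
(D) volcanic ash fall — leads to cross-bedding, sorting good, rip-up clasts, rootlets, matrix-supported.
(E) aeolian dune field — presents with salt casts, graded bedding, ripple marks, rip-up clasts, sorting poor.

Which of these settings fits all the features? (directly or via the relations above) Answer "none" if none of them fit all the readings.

E

For each candidate, compare predicted effects to what was observed:
(A) reef margin — fails on matrix-supported, sorting poor (predicts clast-supported, not matrix-supported)
(B) glacial outwash — cross-bedding yes; matrix-supported yes; rootlets NO; sorting poor NO; rip-up clasts yes
(C) beach shoreface — cross-bedding NO; matrix-supported NO; rootlets NO; sorting poor NO; rip-up clasts yes
(D) volcanic ash fall — cross-bedding yes; matrix-supported yes; rootlets yes; sorting poor NO; rip-up clasts yes
(E) aeolian dune field — cross-bedding yes (through sorting poor → cross-bedding); matrix-supported yes (through ripple marks → matrix-supported); rootlets yes (through ripple marks → rootlets); sorting poor yes; rip-up clasts yes
Only (E) is consistent with every observation.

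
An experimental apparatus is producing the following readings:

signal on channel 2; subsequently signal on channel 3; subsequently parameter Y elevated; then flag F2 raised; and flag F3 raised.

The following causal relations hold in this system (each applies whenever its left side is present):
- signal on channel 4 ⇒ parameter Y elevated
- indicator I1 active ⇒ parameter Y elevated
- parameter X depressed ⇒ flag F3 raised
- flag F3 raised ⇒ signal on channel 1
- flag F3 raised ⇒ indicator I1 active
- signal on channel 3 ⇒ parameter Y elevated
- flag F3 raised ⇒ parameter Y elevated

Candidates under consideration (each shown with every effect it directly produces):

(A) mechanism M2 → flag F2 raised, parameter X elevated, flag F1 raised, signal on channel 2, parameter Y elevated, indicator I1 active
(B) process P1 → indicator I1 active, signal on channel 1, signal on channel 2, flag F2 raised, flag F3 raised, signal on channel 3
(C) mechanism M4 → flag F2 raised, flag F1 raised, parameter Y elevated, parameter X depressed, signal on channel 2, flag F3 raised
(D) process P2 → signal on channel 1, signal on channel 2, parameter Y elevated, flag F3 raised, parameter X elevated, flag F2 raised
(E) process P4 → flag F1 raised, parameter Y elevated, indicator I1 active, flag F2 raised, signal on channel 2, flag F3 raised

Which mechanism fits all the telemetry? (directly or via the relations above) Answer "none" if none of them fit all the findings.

B

Testing each hypothesis:
(A) mechanism M2 — does not account for signal on channel 3, flag F3 raised
(B) process P1 — signal on channel 2 ✓; signal on channel 3 ✓; parameter Y elevated ✓ (via flag F3 raised → parameter Y elevated); flag F2 raised ✓; flag F3 raised ✓
(C) mechanism M4 — does not account for signal on channel 3
(D) process P2 — signal on channel 2 ✓; signal on channel 3 ✗; parameter Y elevated ✓; flag F2 raised ✓; flag F3 raised ✓
(E) process P4 — does not account for signal on channel 3
(B) alone accounts for all the evidence.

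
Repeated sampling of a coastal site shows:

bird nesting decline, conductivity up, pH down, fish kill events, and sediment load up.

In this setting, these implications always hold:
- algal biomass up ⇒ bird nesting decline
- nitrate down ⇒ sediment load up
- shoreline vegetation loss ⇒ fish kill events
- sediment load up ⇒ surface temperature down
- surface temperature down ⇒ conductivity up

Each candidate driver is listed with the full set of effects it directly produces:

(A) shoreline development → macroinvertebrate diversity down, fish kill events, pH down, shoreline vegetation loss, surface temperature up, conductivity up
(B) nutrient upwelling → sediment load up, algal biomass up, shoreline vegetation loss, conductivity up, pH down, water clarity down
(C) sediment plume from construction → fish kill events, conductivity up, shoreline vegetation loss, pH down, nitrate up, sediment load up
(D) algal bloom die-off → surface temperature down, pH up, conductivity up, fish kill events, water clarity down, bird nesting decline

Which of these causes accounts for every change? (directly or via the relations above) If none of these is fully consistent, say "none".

Per-candidate check:
(A) shoreline development — bird nesting decline -; conductivity up +; pH down +; fish kill events +; sediment load up -
(B) nutrient upwelling — bird nesting decline + (through algal biomass up → bird nesting decline); conductivity up +; pH down +; fish kill events + (through shoreline vegetation loss → fish kill events); sediment load up +
(C) sediment plume from construction — bird nesting decline -; conductivity up +; pH down +; fish kill events +; sediment load up +
(D) algal bloom die-off — bird nesting decline +; conductivity up +; pH down -; fish kill events +; sediment load up -
(B) is the only candidate with no mismatches.

B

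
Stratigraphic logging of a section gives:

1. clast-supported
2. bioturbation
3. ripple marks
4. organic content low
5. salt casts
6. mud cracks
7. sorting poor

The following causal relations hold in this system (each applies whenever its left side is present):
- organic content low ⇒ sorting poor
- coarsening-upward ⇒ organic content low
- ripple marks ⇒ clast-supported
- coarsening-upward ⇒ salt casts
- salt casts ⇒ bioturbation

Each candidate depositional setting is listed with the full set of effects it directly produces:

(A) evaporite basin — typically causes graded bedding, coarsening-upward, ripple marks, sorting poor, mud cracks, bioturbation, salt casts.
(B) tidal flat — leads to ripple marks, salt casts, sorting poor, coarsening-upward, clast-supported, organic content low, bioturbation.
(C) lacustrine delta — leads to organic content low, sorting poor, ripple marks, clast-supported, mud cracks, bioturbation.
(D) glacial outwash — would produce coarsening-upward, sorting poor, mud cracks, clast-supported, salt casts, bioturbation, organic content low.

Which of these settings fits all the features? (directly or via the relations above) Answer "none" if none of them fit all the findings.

A

For each candidate, compare predicted effects to what was observed:
(A) evaporite basin — clast-supported match (by ripple marks → clast-supported); bioturbation match; ripple marks match; organic content low match (by coarsening-upward → organic content low); salt casts match; mud cracks match; sorting poor match
(B) tidal flat — clast-supported match; bioturbation match; ripple marks match; organic content low match; salt casts match; mud cracks miss; sorting poor match
(C) lacustrine delta — clast-supported match; bioturbation match; ripple marks match; organic content low match; salt casts miss; mud cracks match; sorting poor match
(D) glacial outwash — clast-supported match; bioturbation match; ripple marks miss; organic content low match; salt casts match; mud cracks match; sorting poor match
(A) alone accounts for all the evidence.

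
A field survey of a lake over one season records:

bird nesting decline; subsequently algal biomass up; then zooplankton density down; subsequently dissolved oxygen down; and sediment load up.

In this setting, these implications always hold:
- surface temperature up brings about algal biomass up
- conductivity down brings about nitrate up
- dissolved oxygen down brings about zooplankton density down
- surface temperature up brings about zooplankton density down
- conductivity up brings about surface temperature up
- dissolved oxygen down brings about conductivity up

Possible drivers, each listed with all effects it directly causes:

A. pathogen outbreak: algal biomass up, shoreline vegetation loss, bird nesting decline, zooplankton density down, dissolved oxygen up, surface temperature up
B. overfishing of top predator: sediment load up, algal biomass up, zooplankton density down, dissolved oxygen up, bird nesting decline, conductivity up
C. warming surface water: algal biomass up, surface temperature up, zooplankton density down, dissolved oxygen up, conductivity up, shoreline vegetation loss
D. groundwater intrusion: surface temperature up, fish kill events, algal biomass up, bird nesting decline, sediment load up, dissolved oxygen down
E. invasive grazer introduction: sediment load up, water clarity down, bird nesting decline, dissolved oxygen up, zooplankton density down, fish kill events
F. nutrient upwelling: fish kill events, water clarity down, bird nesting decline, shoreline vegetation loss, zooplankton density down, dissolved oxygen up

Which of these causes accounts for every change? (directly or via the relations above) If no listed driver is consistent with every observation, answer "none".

For each candidate, compare predicted effects to what was observed:
(A) pathogen outbreak — bird nesting decline match; algal biomass up match; zooplankton density down match; dissolved oxygen down miss; sediment load up miss
(B) overfishing of top predator — bird nesting decline match; algal biomass up match; zooplankton density down match; dissolved oxygen down miss; sediment load up match
(C) warming surface water — bird nesting decline miss; algal biomass up match; zooplankton density down match; dissolved oxygen down miss; sediment load up miss
(D) groundwater intrusion — bird nesting decline match; algal biomass up match; zooplankton density down match (via dissolved oxygen down → zooplankton density down); dissolved oxygen down match; sediment load up match
(E) invasive grazer introduction — fails on algal biomass up, dissolved oxygen down (predicts dissolved oxygen up, not dissolved oxygen down)
(F) nutrient upwelling — fails on algal biomass up, dissolved oxygen down, sediment load up (predicts dissolved oxygen up, not dissolved oxygen down)
(D) alone accounts for all the evidence.

D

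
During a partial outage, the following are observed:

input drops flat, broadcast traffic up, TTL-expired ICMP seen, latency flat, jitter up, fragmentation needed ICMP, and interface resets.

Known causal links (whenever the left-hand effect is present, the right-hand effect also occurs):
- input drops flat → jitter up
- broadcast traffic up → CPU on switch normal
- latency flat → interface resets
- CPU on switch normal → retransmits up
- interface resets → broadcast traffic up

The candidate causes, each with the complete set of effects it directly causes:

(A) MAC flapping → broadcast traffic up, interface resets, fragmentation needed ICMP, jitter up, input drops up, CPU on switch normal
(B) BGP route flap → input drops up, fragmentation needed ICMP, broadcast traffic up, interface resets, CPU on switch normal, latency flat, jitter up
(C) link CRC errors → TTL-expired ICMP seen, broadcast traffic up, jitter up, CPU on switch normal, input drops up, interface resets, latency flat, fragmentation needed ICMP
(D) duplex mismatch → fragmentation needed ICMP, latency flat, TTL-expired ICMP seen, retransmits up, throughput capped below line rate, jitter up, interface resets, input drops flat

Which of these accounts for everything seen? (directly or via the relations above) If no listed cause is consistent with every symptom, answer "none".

D

Testing each hypothesis:
(A) MAC flapping — input drops flat miss; broadcast traffic up match; TTL-expired ICMP seen miss; latency flat miss; jitter up match; fragmentation needed ICMP match; interface resets match
(B) BGP route flap — fails on input drops flat, TTL-expired ICMP seen (predicts input drops up, not input drops flat)
(C) link CRC errors — input drops flat miss; broadcast traffic up match; TTL-expired ICMP seen match; latency flat match; jitter up match; fragmentation needed ICMP match; interface resets match
(D) duplex mismatch — accounts for every observation (broadcast traffic up by interface resets → broadcast traffic up)
(D) is the only candidate with no mismatches.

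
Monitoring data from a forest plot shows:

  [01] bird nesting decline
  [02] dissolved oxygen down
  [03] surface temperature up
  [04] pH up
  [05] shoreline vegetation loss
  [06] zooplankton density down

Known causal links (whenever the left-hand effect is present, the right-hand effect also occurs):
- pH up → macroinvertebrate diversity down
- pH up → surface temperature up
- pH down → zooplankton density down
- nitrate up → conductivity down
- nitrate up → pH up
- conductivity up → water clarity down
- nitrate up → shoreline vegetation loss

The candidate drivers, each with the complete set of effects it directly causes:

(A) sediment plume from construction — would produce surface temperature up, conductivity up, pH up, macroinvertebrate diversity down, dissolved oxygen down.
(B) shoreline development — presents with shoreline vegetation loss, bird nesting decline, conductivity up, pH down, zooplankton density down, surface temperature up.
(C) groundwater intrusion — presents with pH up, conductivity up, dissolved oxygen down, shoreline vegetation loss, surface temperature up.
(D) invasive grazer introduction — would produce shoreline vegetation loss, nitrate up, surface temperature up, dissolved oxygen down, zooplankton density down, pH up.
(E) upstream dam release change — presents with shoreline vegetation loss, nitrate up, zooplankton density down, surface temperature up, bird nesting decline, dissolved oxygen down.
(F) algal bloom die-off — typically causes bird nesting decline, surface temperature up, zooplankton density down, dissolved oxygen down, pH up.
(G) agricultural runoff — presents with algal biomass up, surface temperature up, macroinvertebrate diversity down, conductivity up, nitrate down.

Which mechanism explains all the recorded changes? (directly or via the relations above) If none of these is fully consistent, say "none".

Per-candidate check:
(A) sediment plume from construction — bird nesting decline ✗; dissolved oxygen down ✓; surface temperature up ✓; pH up ✓; shoreline vegetation loss ✗; zooplankton density down ✗
(B) shoreline development — bird nesting decline ✓; dissolved oxygen down ✗; surface temperature up ✓; pH up ✗; shoreline vegetation loss ✓; zooplankton density down ✓
(C) groundwater intrusion — bird nesting decline ✗; dissolved oxygen down ✓; surface temperature up ✓; pH up ✓; shoreline vegetation loss ✓; zooplankton density down ✗
(D) invasive grazer introduction — does not account for bird nesting decline
(E) upstream dam release change — bird nesting decline ✓; dissolved oxygen down ✓; surface temperature up ✓; pH up ✓ (by nitrate up → pH up); shoreline vegetation loss ✓; zooplankton density down ✓
(F) algal bloom die-off — bird nesting decline ✓; dissolved oxygen down ✓; surface temperature up ✓; pH up ✓; shoreline vegetation loss ✗; zooplankton density down ✓
(G) agricultural runoff — does not account for bird nesting decline, dissolved oxygen down, pH up, shoreline vegetation loss, zooplankton density down
(E) alone accounts for all the evidence.

E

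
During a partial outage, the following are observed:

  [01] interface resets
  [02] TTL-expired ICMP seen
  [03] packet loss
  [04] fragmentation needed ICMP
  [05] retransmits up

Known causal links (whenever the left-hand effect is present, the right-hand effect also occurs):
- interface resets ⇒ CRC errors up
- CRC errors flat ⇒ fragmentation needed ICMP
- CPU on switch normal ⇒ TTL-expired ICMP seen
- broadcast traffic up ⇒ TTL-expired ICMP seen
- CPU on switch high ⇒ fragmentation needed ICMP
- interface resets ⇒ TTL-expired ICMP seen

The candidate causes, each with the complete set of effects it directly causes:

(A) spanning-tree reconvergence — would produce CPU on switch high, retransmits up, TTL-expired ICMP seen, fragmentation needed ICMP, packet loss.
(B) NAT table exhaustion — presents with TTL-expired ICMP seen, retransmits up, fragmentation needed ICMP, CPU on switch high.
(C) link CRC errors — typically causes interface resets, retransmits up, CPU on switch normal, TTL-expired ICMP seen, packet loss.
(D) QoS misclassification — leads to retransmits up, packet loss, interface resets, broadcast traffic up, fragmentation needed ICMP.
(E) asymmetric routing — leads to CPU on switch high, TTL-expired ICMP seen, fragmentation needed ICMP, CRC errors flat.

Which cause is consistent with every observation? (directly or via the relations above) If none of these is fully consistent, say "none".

D

For each candidate, compare predicted effects to what was observed:
(A) spanning-tree reconvergence — interface resets -; TTL-expired ICMP seen +; packet loss +; fragmentation needed ICMP +; retransmits up +
(B) NAT table exhaustion — interface resets -; TTL-expired ICMP seen +; packet loss -; fragmentation needed ICMP +; retransmits up +
(C) link CRC errors — interface resets +; TTL-expired ICMP seen +; packet loss +; fragmentation needed ICMP -; retransmits up +
(D) QoS misclassification — interface resets +; TTL-expired ICMP seen + (via broadcast traffic up → TTL-expired ICMP seen); packet loss +; fragmentation needed ICMP +; retransmits up +
(E) asymmetric routing — does not account for interface resets, packet loss, retransmits up
Only (D) is consistent with every observation.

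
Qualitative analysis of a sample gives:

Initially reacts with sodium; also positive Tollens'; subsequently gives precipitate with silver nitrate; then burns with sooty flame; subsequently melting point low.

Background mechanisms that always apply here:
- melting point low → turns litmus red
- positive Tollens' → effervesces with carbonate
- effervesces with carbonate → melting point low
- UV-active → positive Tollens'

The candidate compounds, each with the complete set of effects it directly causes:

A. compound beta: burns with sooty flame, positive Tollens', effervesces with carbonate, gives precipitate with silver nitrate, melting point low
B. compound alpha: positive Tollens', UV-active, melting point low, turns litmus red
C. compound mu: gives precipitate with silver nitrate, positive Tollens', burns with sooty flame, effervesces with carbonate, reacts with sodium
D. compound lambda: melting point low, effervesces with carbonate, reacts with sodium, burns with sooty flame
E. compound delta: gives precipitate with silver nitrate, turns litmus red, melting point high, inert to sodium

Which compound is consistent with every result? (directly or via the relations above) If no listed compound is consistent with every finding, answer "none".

Checking each candidate against the observations:
(A) compound beta — does not account for reacts with sodium
(B) compound alpha — reacts with sodium -; positive Tollens' +; gives precipitate with silver nitrate -; burns with sooty flame -; melting point low +
(C) compound mu — accounts for every observation (melting point low through effervesces with carbonate → melting point low)
(D) compound lambda — reacts with sodium +; positive Tollens' -; gives precipitate with silver nitrate -; burns with sooty flame +; melting point low +
(E) compound delta — reacts with sodium -; positive Tollens' -; gives precipitate with silver nitrate +; burns with sooty flame -; melting point low -
(C) alone accounts for all the evidence.

C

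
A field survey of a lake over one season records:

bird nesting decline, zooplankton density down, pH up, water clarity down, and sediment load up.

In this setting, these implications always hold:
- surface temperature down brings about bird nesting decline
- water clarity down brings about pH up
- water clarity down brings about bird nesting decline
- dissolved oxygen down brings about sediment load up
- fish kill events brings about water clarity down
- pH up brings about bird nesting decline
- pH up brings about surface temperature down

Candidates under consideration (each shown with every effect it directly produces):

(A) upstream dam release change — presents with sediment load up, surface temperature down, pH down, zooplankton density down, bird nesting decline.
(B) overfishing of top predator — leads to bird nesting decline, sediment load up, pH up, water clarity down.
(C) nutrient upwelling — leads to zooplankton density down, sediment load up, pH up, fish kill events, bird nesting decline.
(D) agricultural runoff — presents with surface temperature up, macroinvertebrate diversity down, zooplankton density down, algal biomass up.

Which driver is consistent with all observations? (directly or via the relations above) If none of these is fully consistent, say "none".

For each candidate, compare predicted effects to what was observed:
(A) upstream dam release change — bird nesting decline yes; zooplankton density down yes; pH up NO; water clarity down NO; sediment load up yes
(B) overfishing of top predator — bird nesting decline yes; zooplankton density down NO; pH up yes; water clarity down yes; sediment load up yes
(C) nutrient upwelling — accounts for every observation (water clarity down via fish kill events → water clarity down)
(D) agricultural runoff — does not account for bird nesting decline, pH up, water clarity down, sediment load up
(C) alone accounts for all the evidence.

C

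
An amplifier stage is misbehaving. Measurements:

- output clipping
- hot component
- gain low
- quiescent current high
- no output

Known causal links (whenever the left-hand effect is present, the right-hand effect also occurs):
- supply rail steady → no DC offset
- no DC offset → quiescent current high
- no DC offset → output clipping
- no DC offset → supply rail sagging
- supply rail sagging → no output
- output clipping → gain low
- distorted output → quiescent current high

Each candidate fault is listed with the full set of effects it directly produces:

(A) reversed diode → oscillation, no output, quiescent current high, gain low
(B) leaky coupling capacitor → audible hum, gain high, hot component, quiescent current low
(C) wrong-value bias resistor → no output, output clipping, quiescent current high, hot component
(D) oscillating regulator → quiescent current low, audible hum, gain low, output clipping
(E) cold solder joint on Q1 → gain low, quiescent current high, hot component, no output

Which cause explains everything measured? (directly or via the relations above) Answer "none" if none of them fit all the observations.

For each candidate, compare predicted effects to what was observed:
(A) reversed diode — does not account for output clipping, hot component
(B) leaky coupling capacitor — fails on output clipping, gain low, quiescent current high, no output (predicts gain high, not gain low; predicts quiescent current low, not quiescent current high)
(C) wrong-value bias resistor — output clipping ✓; hot component ✓; gain low ✓ (by output clipping → gain low); quiescent current high ✓; no output ✓
(D) oscillating regulator — output clipping ✓; hot component ✗; gain low ✓; quiescent current high ✗; no output ✗
(E) cold solder joint on Q1 — does not account for output clipping
(C) alone accounts for all the evidence.

C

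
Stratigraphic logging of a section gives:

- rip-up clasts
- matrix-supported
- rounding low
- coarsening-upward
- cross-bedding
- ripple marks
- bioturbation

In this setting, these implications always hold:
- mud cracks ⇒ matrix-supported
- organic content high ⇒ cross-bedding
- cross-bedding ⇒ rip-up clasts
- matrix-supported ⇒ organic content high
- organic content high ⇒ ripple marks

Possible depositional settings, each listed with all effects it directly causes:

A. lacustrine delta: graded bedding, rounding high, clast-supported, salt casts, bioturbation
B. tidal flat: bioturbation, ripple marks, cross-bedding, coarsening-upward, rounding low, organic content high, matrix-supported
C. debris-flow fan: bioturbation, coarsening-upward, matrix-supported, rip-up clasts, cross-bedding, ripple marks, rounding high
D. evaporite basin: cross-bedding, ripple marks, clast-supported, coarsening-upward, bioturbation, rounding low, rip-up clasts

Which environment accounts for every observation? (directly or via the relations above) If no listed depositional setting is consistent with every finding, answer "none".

B

For each candidate, compare predicted effects to what was observed:
(A) lacustrine delta — rip-up clasts ✗; matrix-supported ✗; rounding low ✗; coarsening-upward ✗; cross-bedding ✗; ripple marks ✗; bioturbation ✓
(B) tidal flat — rip-up clasts ✓ (by cross-bedding → rip-up clasts); matrix-supported ✓; rounding low ✓; coarsening-upward ✓; cross-bedding ✓; ripple marks ✓; bioturbation ✓
(C) debris-flow fan — fails on rounding low (predicts rounding high, not rounding low)
(D) evaporite basin — fails on matrix-supported (predicts clast-supported, not matrix-supported)
(B) alone accounts for all the evidence.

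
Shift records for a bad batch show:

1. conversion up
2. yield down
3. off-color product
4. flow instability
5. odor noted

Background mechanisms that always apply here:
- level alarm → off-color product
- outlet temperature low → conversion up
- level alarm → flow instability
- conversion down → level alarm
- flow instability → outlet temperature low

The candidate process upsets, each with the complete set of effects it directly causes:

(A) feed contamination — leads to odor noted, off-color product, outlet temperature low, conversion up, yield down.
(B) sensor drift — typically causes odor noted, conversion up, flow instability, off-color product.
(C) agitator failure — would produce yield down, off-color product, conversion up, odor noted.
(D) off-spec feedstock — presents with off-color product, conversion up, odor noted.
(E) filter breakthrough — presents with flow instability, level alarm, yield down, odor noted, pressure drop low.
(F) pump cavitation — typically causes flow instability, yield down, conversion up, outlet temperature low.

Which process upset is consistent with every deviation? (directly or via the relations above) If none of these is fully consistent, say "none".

E

Per-candidate check:
(A) feed contamination — does not account for flow instability
(B) sensor drift — conversion up match; yield down miss; off-color product match; flow instability match; odor noted match
(C) agitator failure — conversion up match; yield down match; off-color product match; flow instability miss; odor noted match
(D) off-spec feedstock — does not account for yield down, flow instability
(E) filter breakthrough — accounts for every observation (conversion up by flow instability → outlet temperature low → conversion up)
(F) pump cavitation — conversion up match; yield down match; off-color product miss; flow instability match; odor noted miss
Only (E) is consistent with every observation.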